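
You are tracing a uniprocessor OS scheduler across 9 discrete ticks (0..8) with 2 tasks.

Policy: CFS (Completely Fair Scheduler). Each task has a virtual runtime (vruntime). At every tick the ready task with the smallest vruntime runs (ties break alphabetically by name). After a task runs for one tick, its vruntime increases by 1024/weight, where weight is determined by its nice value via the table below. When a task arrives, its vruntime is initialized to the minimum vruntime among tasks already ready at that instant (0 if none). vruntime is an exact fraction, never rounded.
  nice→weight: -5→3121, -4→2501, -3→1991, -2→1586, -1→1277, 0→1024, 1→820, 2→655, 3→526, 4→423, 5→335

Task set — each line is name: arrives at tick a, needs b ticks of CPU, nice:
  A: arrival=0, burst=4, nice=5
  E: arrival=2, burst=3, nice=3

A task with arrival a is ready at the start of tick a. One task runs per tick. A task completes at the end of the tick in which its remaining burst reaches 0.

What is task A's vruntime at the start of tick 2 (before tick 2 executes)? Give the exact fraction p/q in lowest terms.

vruntime(A, start of tick 2) = 2048/335

t=0: vr[A=0] → run A
t=1: vr[A=1024/335] → run A
t=2: vr[A=2048/335 E=2048/335] → run A
t=3: vr[A=3072/335 E=2048/335] → run E
t=4: vr[A=3072/335 E=710144/88105] → run E
t=5: vr[A=3072/335 E=881664/88105] → run A
t=6: vr[E=881664/88105] → run E
t=7: (idle)
t=8: (idle)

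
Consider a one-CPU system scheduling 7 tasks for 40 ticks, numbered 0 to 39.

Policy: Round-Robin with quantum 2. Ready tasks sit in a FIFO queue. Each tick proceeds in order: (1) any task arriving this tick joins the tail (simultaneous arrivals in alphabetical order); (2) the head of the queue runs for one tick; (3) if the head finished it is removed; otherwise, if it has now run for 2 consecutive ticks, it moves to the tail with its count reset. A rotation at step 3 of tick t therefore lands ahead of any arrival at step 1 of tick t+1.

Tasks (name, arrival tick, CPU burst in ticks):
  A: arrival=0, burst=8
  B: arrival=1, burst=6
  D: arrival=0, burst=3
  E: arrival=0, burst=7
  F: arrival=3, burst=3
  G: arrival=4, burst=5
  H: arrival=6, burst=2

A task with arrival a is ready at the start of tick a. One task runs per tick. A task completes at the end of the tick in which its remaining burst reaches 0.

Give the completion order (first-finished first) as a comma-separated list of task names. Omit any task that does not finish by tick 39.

t=0: queue=[A,D,E] q_used=0 → run A
t=1: queue=[A,D,E,B] q_used=1 → run A
t=2: queue=[D,E,B,A] q_used=0 → run D
t=3: queue=[D,E,B,A,F] q_used=1 → run D
t=4: queue=[E,B,A,F,D,G] q_used=0 → run E
t=5: queue=[E,B,A,F,D,G] q_used=1 → run E
t=6: queue=[B,A,F,D,G,E,H] q_used=0 → run B
t=7: queue=[B,A,F,D,G,E,H] q_used=1 → run B
t=8: queue=[A,F,D,G,E,H,B] q_used=0 → run A
t=9: queue=[A,F,D,G,E,H,B] q_used=1 → run A
t=10: queue=[F,D,G,E,H,B,A] q_used=0 → run F
t=11: queue=[F,D,G,E,H,B,A] q_used=1 → run F
t=12: queue=[D,G,E,H,B,A,F] q_used=0 → run D
t=13: queue=[G,E,H,B,A,F] q_used=0 → run G
t=14: queue=[G,E,H,B,A,F] q_used=1 → run G
t=15: queue=[E,H,B,A,F,G] q_used=0 → run E
t=16: queue=[E,H,B,A,F,G] q_used=1 → run E
t=17: queue=[H,B,A,F,G,E] q_used=0 → run H
t=18: queue=[H,B,A,F,G,E] q_used=1 → run H
t=19: queue=[B,A,F,G,E] q_used=0 → run B
t=20: queue=[B,A,F,G,E] q_used=1 → run B
t=21: queue=[A,F,G,E,B] q_used=0 → run A
t=22: queue=[A,F,G,E,B] q_used=1 → run A
t=23: queue=[F,G,E,B,A] q_used=0 → run F
t=24: queue=[G,E,B,A] q_used=0 → run G
t=25: queue=[G,E,B,A] q_used=1 → run G
t=26: queue=[E,B,A,G] q_used=0 → run E
t=27: queue=[E,B,A,G] q_used=1 → run E
t=28: queue=[B,A,G,E] q_used=0 → run B
t=29: queue=[B,A,G,E] q_used=1 → run B
t=30: queue=[A,G,E] q_used=0 → run A
t=31: queue=[A,G,E] q_used=1 → run A
t=32: queue=[G,E] q_used=0 → run G
t=33: queue=[E] q_used=0 → run E
t=34: (idle)
t=35: (idle)
t=36: (idle)
t=37: (idle)
t=38: (idle)
t=39: (idle)

completion order = D, H, F, B, A, G, E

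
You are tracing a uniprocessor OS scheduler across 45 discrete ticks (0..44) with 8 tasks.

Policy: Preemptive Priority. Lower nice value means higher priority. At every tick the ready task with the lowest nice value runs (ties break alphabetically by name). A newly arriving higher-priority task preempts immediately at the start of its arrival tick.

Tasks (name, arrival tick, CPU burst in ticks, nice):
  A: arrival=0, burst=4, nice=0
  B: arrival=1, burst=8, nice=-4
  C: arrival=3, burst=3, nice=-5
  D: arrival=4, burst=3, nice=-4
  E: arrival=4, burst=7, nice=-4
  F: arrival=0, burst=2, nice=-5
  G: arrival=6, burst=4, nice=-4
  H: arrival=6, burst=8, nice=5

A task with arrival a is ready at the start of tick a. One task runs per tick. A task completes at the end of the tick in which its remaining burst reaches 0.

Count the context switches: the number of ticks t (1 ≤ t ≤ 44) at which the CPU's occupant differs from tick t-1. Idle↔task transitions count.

context switches = 9

t=0: ready={A,F} → run F
t=1: ready={A,B,F} → run F
t=2: ready={A,B} → run B
t=3: ready={A,B,C} → run C
t=4: ready={A,B,C,D,E} → run C
t=5: ready={A,B,C,D,E} → run C
t=6: ready={A,B,D,E,G,H} → run B
t=7: ready={A,B,D,E,G,H} → run B
t=8: ready={A,B,D,E,G,H} → run B
t=9: ready={A,B,D,E,G,H} → run B
t=10: ready={A,B,D,E,G,H} → run B
t=11: ready={A,B,D,E,G,H} → run B
t=12: ready={A,B,D,E,G,H} → run B
t=13: ready={A,D,E,G,H} → run D
t=14: ready={A,D,E,G,H} → run D
t=15: ready={A,D,E,G,H} → run D
t=16: ready={A,E,G,H} → run E
t=17: ready={A,E,G,H} → run E
t=18: ready={A,E,G,H} → run E
t=19: ready={A,E,G,H} → run E
t=20: ready={A,E,G,H} → run E
t=21: ready={A,E,G,H} → run E
t=22: ready={A,E,G,H} → run E
t=23: ready={A,G,H} → run G
t=24: ready={A,G,H} → run G
t=25: ready={A,G,H} → run G
t=26: ready={A,G,H} → run G
t=27: ready={A,H} → run A
t=28: ready={A,H} → run A
t=29: ready={A,H} → run A
t=30: ready={A,H} → run A
t=31: ready={H} → run H
t=32: ready={H} → run H
t=33: ready={H} → run H
t=34: ready={H} → run H
t=35: ready={H} → run H
t=36: ready={H} → run H
t=37: ready={H} → run H
t=38: ready={H} → run H
t=39: (idle)
t=40: (idle)
t=41: (idle)
t=42: (idle)
t=43: (idle)
t=44: (idle)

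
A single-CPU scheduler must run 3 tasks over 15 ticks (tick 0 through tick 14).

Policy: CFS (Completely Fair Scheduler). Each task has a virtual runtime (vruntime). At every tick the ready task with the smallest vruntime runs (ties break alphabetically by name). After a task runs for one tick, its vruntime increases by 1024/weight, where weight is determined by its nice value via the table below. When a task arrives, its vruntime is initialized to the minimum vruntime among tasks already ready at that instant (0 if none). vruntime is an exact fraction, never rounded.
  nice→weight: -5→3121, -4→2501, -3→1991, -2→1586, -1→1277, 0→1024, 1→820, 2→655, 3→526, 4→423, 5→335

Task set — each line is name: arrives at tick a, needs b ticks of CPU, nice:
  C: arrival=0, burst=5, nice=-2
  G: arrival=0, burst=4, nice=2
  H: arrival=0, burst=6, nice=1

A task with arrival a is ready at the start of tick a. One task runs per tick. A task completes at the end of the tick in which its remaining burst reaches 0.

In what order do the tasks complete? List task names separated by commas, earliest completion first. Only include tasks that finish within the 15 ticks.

t=0: vr[C=0 G=0 H=0] → run C
t=1: vr[C=512/793 G=0 H=0] → run G
t=2: vr[C=512/793 G=1024/655 H=0] → run H
t=3: vr[C=512/793 G=1024/655 H=256/205] → run C
t=4: vr[C=1024/793 G=1024/655 H=256/205] → run H
t=5: vr[C=1024/793 G=1024/655 H=512/205] → run C
t=6: vr[C=1536/793 G=1024/655 H=512/205] → run G
t=7: vr[C=1536/793 G=2048/655 H=512/205] → run C
t=8: vr[C=2048/793 G=2048/655 H=512/205] → run H
t=9: vr[C=2048/793 G=2048/655 H=768/205] → run C
t=10: vr[G=2048/655 H=768/205] → run G
t=11: vr[G=3072/655 H=768/205] → run H
t=12: vr[G=3072/655 H=1024/205] → run G
t=13: vr[H=1024/205] → run H
t=14: vr[H=256/41] → run H

completion order = C, G, H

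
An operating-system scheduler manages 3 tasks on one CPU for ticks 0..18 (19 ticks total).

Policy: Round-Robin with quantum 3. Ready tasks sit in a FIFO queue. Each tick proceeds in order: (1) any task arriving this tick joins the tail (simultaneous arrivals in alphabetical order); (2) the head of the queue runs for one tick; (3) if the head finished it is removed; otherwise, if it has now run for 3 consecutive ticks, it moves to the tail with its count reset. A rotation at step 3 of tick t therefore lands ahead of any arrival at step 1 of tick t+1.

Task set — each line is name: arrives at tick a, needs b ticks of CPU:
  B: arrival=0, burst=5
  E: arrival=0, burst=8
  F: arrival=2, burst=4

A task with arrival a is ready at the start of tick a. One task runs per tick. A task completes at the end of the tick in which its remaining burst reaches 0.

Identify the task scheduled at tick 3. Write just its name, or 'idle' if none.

running at tick 3 = E

t=0: queue=[B,E] q_used=0 → run B
t=1: queue=[B,E] q_used=1 → run B
t=2: queue=[B,E,F] q_used=2 → run B
t=3: queue=[E,F,B] q_used=0 → run E
t=4: queue=[E,F,B] q_used=1 → run E
t=5: queue=[E,F,B] q_used=2 → run E
t=6: queue=[F,B,E] q_used=0 → run F
t=7: queue=[F,B,E] q_used=1 → run F
t=8: queue=[F,B,E] q_used=2 → run F
t=9: queue=[B,E,F] q_used=0 → run B
t=10: queue=[B,E,F] q_used=1 → run B
t=11: queue=[E,F] q_used=0 → run E
t=12: queue=[E,F] q_used=1 → run E
t=13: queue=[E,F] q_used=2 → run E
t=14: queue=[F,E] q_used=0 → run F
t=15: queue=[E] q_used=0 → run E
t=16: queue=[E] q_used=1 → run E
t=17: (idle)
t=18: (idle)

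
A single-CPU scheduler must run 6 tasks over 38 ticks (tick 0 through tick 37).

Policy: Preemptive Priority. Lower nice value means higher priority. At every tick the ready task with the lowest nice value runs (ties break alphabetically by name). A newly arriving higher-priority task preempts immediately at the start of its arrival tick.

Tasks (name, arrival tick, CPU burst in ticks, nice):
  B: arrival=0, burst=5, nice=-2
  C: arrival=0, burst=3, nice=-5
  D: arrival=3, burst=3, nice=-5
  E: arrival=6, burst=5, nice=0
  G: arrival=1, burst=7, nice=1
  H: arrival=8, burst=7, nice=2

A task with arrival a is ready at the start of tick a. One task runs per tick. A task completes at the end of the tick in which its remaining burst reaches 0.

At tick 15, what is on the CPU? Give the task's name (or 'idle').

t=0: ready={B,C} → run C
t=1: ready={B,C,G} → run C
t=2: ready={B,C,G} → run C
t=3: ready={B,D,G} → run D
t=4: ready={B,D,G} → run D
t=5: ready={B,D,G} → run D
t=6: ready={B,E,G} → run B
t=7: ready={B,E,G} → run B
t=8: ready={B,E,G,H} → run B
t=9: ready={B,E,G,H} → run B
t=10: ready={B,E,G,H} → run B
t=11: ready={E,G,H} → run E
t=12: ready={E,G,H} → run E
t=13: ready={E,G,H} → run E
t=14: ready={E,G,H} → run E
t=15: ready={E,G,H} → run E
t=16: ready={G,H} → run G
t=17: ready={G,H} → run G
t=18: ready={G,H} → run G
t=19: ready={G,H} → run G
t=20: ready={G,H} → run G
t=21: ready={G,H} → run G
t=22: ready={G,H} → run G
t=23: ready={H} → run H
t=24: ready={H} → run H
t=25: ready={H} → run H
t=26: ready={H} → run H
t=27: ready={H} → run H
t=28: ready={H} → run H
t=29: ready={H} → run H
t=30: (idle)
t=31: (idle)
t=32: (idle)
t=33: (idle)
t=34: (idle)
t=35: (idle)
t=36: (idle)
t=37: (idle)

running at tick 15 = E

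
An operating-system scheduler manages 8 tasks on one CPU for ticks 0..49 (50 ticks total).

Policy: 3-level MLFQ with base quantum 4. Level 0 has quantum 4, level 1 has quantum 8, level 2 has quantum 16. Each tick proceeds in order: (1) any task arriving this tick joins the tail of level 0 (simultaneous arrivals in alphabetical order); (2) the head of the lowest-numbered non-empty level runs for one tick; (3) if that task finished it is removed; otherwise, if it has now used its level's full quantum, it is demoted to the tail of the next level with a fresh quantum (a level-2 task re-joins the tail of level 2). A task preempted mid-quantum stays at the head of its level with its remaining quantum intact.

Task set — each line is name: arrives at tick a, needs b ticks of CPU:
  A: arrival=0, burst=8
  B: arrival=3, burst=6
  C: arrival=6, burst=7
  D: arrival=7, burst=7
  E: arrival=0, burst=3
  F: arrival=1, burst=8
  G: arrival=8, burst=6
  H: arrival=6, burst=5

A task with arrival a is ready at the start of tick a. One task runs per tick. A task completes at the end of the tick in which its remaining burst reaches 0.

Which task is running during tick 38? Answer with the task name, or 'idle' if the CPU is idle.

t=0: L0/L1/L2 = AE/-/- → run A
t=1: L0/L1/L2 = AEF/-/- → run A
t=2: L0/L1/L2 = AEF/-/- → run A
t=3: L0/L1/L2 = AEFB/-/- → run A
t=4: L0/L1/L2 = EFB/A/- → run E
t=5: L0/L1/L2 = EFB/A/- → run E
t=6: L0/L1/L2 = EFBCH/A/- → run E
t=7: L0/L1/L2 = FBCHD/A/- → run F
t=8: L0/L1/L2 = FBCHDG/A/- → run F
t=9: L0/L1/L2 = FBCHDG/A/- → run F
t=10: L0/L1/L2 = FBCHDG/A/- → run F
t=11: L0/L1/L2 = BCHDG/AF/- → run B
t=12: L0/L1/L2 = BCHDG/AF/- → run B
t=13: L0/L1/L2 = BCHDG/AF/- → run B
t=14: L0/L1/L2 = BCHDG/AF/- → run B
t=15: L0/L1/L2 = CHDG/AFB/- → run C
t=16: L0/L1/L2 = CHDG/AFB/- → run C
t=17: L0/L1/L2 = CHDG/AFB/- → run C
t=18: L0/L1/L2 = CHDG/AFB/- → run C
t=19: L0/L1/L2 = HDG/AFBC/- → run H
t=20: L0/L1/L2 = HDG/AFBC/- → run H
t=21: L0/L1/L2 = HDG/AFBC/- → run H
t=22: L0/L1/L2 = HDG/AFBC/- → run H
t=23: L0/L1/L2 = DG/AFBCH/- → run D
t=24: L0/L1/L2 = DG/AFBCH/- → run D
t=25: L0/L1/L2 = DG/AFBCH/- → run D
t=26: L0/L1/L2 = DG/AFBCH/- → run D
t=27: L0/L1/L2 = G/AFBCHD/- → run G
t=28: L0/L1/L2 = G/AFBCHD/- → run G
t=29: L0/L1/L2 = G/AFBCHD/- → run G
t=30: L0/L1/L2 = G/AFBCHD/- → run G
t=31: L0/L1/L2 = -/AFBCHDG/- → run A
t=32: L0/L1/L2 = -/AFBCHDG/- → run A
t=33: L0/L1/L2 = -/AFBCHDG/- → run A
t=34: L0/L1/L2 = -/AFBCHDG/- → run A
t=35: L0/L1/L2 = -/FBCHDG/- → run F
t=36: L0/L1/L2 = -/FBCHDG/- → run F
t=37: L0/L1/L2 = -/FBCHDG/- → run F
t=38: L0/L1/L2 = -/FBCHDG/- → run F
t=39: L0/L1/L2 = -/BCHDG/- → run B
t=40: L0/L1/L2 = -/BCHDG/- → run B
t=41: L0/L1/L2 = -/CHDG/- → run C
t=42: L0/L1/L2 = -/CHDG/- → run C
t=43: L0/L1/L2 = -/CHDG/- → run C
t=44: L0/L1/L2 = -/HDG/- → run H
t=45: L0/L1/L2 = -/DG/- → run D
t=46: L0/L1/L2 = -/DG/- → run D
t=47: L0/L1/L2 = -/DG/- → run D
t=48: L0/L1/L2 = -/G/- → run G
t=49: L0/L1/L2 = -/G/- → run G

running at tick 38 = F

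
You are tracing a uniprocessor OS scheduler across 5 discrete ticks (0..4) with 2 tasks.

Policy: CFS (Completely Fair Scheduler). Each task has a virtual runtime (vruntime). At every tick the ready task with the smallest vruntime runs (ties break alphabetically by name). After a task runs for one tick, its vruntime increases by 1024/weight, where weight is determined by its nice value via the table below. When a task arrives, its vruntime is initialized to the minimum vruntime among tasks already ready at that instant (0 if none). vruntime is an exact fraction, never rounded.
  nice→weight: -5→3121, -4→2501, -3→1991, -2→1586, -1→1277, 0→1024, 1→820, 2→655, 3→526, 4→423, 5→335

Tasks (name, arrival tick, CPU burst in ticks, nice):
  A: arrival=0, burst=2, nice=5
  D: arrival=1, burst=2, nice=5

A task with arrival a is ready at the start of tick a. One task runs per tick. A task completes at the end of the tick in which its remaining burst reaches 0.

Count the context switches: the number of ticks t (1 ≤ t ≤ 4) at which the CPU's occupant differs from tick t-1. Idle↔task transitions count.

context switches = 2

t=0: vr[A=0] → run A
t=1: vr[A=1024/335 D=1024/335] → run A
t=2: vr[D=1024/335] → run D
t=3: vr[D=2048/335] → run D
t=4: (idle)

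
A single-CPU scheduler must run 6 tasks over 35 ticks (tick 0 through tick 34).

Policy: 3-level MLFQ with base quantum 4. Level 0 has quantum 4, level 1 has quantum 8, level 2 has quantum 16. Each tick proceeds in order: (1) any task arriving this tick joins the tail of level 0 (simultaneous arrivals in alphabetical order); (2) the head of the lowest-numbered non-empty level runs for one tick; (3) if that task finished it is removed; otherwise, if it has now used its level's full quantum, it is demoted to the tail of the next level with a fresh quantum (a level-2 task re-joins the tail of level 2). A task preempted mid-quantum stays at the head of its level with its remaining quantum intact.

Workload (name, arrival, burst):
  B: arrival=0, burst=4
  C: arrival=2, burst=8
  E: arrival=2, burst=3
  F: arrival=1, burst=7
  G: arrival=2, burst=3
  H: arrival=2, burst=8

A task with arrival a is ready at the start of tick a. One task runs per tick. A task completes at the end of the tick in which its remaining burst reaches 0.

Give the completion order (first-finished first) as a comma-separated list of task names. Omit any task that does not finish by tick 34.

completion order = B, E, G, F, C, H

t=0: L0/L1/L2 = B/-/- → run B
t=1: L0/L1/L2 = BF/-/- → run B
t=2: L0/L1/L2 = BFCEGH/-/- → run B
t=3: L0/L1/L2 = BFCEGH/-/- → run B
t=4: L0/L1/L2 = FCEGH/-/- → run F
t=5: L0/L1/L2 = FCEGH/-/- → run F
t=6: L0/L1/L2 = FCEGH/-/- → run F
t=7: L0/L1/L2 = FCEGH/-/- → run F
t=8: L0/L1/L2 = CEGH/F/- → run C
t=9: L0/L1/L2 = CEGH/F/- → run C
t=10: L0/L1/L2 = CEGH/F/- → run C
t=11: L0/L1/L2 = CEGH/F/- → run C
t=12: L0/L1/L2 = EGH/FC/- → run E
t=13: L0/L1/L2 = EGH/FC/- → run E
t=14: L0/L1/L2 = EGH/FC/- → run E
t=15: L0/L1/L2 = GH/FC/- → run G
t=16: L0/L1/L2 = GH/FC/- → run G
t=17: L0/L1/L2 = GH/FC/- → run G
t=18: L0/L1/L2 = H/FC/- → run H
t=19: L0/L1/L2 = H/FC/- → run H
t=20: L0/L1/L2 = H/FC/- → run H
t=21: L0/L1/L2 = H/FC/- → run H
t=22: L0/L1/L2 = -/FCH/- → run F
t=23: L0/L1/L2 = -/FCH/- → run F
t=24: L0/L1/L2 = -/FCH/- → run F
t=25: L0/L1/L2 = -/CH/- → run C
t=26: L0/L1/L2 = -/CH/- → run C
t=27: L0/L1/L2 = -/CH/- → run C
t=28: L0/L1/L2 = -/CH/- → run C
t=29: L0/L1/L2 = -/H/- → run H
t=30: L0/L1/L2 = -/H/- → run H
t=31: L0/L1/L2 = -/H/- → run H
t=32: L0/L1/L2 = -/H/- → run H
t=33: (idle)
t=34: (idle)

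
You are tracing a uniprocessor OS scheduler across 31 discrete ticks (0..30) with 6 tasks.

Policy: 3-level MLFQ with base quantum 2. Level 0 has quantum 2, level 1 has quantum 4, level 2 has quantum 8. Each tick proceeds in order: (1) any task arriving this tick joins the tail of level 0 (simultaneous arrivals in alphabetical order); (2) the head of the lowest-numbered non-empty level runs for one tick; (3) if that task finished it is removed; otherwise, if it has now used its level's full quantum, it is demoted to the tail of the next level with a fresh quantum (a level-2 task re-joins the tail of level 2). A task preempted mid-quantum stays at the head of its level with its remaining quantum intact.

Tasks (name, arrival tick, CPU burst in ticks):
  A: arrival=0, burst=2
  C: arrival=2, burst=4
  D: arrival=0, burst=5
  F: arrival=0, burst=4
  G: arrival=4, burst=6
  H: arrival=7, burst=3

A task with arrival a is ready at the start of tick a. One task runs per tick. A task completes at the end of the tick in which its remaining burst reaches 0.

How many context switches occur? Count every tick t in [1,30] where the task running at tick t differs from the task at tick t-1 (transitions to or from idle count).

context switches = 11

t=0: L0/L1/L2 = ADF/-/- → run A
t=1: L0/L1/L2 = ADF/-/- → run A
t=2: L0/L1/L2 = DFC/-/- → run D
t=3: L0/L1/L2 = DFC/-/- → run D
t=4: L0/L1/L2 = FCG/D/- → run F
t=5: L0/L1/L2 = FCG/D/- → run F
t=6: L0/L1/L2 = CG/DF/- → run C
t=7: L0/L1/L2 = CGH/DF/- → run C
t=8: L0/L1/L2 = GH/DFC/- → run G
t=9: L0/L1/L2 = GH/DFC/- → run G
t=10: L0/L1/L2 = H/DFCG/- → run H
t=11: L0/L1/L2 = H/DFCG/- → run H
t=12: L0/L1/L2 = -/DFCGH/- → run D
t=13: L0/L1/L2 = -/DFCGH/- → run D
t=14: L0/L1/L2 = -/DFCGH/- → run D
t=15: L0/L1/L2 = -/FCGH/- → run F
t=16: L0/L1/L2 = -/FCGH/- → run F
t=17: L0/L1/L2 = -/CGH/- → run C
t=18: L0/L1/L2 = -/CGH/- → run C
t=19: L0/L1/L2 = -/GH/- → run G
t=20: L0/L1/L2 = -/GH/- → run G
t=21: L0/L1/L2 = -/GH/- → run G
t=22: L0/L1/L2 = -/GH/- → run G
t=23: L0/L1/L2 = -/H/- → run H
t=24: (idle)
t=25: (idle)
t=26: (idle)
t=27: (idle)
t=28: (idle)
t=29: (idle)
t=30: (idle)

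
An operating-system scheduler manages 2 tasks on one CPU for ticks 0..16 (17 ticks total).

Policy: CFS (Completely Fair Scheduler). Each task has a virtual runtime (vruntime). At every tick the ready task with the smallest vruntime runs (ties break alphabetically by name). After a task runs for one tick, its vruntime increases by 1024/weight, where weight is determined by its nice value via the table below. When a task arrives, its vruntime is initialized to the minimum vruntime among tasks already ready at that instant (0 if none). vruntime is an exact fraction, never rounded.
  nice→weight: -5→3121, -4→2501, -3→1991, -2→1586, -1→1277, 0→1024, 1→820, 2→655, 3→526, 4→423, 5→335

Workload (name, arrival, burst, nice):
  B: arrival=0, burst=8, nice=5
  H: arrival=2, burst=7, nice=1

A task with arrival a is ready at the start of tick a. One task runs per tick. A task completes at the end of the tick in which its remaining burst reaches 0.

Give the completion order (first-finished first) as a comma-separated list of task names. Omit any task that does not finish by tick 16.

completion order = H, B

t=0: vr[B=0] → run B
t=1: vr[B=1024/335] → run B
t=2: vr[B=2048/335 H=2048/335] → run B
t=3: vr[B=3072/335 H=2048/335] → run H
t=4: vr[B=3072/335 H=20224/2747] → run H
t=5: vr[B=3072/335 H=118272/13735] → run H
t=6: vr[B=3072/335 H=135424/13735] → run B
t=7: vr[B=4096/335 H=135424/13735] → run H
t=8: vr[B=4096/335 H=152576/13735] → run H
t=9: vr[B=4096/335 H=169728/13735] → run B
t=10: vr[B=1024/67 H=169728/13735] → run H
t=11: vr[B=1024/67 H=37376/2747] → run H
t=12: vr[B=1024/67] → run B
t=13: vr[B=6144/335] → run B
t=14: vr[B=7168/335] → run B
t=15: (idle)
t=16: (idle)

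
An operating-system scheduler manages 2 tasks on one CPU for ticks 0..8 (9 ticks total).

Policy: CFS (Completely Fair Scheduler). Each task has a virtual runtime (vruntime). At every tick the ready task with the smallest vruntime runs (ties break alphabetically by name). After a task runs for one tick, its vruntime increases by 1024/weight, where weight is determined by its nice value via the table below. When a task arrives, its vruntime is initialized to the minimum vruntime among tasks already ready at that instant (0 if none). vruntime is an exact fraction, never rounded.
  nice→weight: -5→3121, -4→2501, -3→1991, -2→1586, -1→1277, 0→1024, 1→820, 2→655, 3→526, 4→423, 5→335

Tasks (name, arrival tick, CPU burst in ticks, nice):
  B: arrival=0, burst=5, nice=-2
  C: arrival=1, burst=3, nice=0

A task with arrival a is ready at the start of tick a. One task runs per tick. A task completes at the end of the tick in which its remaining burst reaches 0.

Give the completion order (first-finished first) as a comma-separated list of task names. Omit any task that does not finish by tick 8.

t=0: vr[B=0] → run B
t=1: vr[B=512/793 C=512/793] → run B
t=2: vr[B=1024/793 C=512/793] → run C
t=3: vr[B=1024/793 C=1305/793] → run B
t=4: vr[B=1536/793 C=1305/793] → run C
t=5: vr[B=1536/793 C=2098/793] → run B
t=6: vr[B=2048/793 C=2098/793] → run B
t=7: vr[C=2098/793] → run C
t=8: (idle)

completion order = B, C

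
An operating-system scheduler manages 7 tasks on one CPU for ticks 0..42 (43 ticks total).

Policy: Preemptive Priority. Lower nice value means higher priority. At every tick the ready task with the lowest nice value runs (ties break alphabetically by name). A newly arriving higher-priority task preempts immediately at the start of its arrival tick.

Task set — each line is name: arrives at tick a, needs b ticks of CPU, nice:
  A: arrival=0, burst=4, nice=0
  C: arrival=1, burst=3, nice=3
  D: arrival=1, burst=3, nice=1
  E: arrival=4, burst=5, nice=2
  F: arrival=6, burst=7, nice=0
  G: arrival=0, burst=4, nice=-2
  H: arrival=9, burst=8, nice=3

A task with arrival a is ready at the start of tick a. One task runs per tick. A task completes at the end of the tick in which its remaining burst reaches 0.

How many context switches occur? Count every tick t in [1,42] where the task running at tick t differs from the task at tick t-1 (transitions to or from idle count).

t=0: ready={A,G} → run G
t=1: ready={A,C,D,G} → run G
t=2: ready={A,C,D,G} → run G
t=3: ready={A,C,D,G} → run G
t=4: ready={A,C,D,E} → run A
t=5: ready={A,C,D,E} → run A
t=6: ready={A,C,D,E,F} → run A
t=7: ready={A,C,D,E,F} → run A
t=8: ready={C,D,E,F} → run F
t=9: ready={C,D,E,F,H} → run F
t=10: ready={C,D,E,F,H} → run F
t=11: ready={C,D,E,F,H} → run F
t=12: ready={C,D,E,F,H} → run F
t=13: ready={C,D,E,F,H} → run F
t=14: ready={C,D,E,F,H} → run F
t=15: ready={C,D,E,H} → run D
t=16: ready={C,D,E,H} → run D
t=17: ready={C,D,E,H} → run D
t=18: ready={C,E,H} → run E
t=19: ready={C,E,H} → run E
t=20: ready={C,E,H} → run E
t=21: ready={C,E,H} → run E
t=22: ready={C,E,H} → run E
t=23: ready={C,H} → run C
t=24: ready={C,H} → run C
t=25: ready={C,H} → run C
t=26: ready={H} → run H
t=27: ready={H} → run H
t=28: ready={H} → run H
t=29: ready={H} → run H
t=30: ready={H} → run H
t=31: ready={H} → run H
t=32: ready={H} → run H
t=33: ready={H} → run H
t=34: (idle)
t=35: (idle)
t=36: (idle)
t=37: (idle)
t=38: (idle)
t=39: (idle)
t=40: (idle)
t=41: (idle)
t=42: (idle)

context switches = 7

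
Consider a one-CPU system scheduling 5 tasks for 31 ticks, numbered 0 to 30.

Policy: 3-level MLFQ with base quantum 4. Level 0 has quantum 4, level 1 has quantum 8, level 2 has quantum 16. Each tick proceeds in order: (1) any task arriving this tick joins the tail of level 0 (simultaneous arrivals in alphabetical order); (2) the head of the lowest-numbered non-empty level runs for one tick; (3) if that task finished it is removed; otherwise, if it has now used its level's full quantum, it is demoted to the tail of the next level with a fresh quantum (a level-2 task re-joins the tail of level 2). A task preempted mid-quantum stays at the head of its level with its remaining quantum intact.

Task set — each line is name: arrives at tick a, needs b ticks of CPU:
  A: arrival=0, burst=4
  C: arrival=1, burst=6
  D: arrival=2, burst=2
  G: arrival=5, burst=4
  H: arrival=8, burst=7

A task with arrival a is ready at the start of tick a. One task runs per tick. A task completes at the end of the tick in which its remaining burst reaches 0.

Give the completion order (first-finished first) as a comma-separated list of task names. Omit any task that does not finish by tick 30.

completion order = A, D, G, C, H

t=0: L0/L1/L2 = A/-/- → run A
t=1: L0/L1/L2 = AC/-/- → run A
t=2: L0/L1/L2 = ACD/-/- → run A
t=3: L0/L1/L2 = ACD/-/- → run A
t=4: L0/L1/L2 = CD/-/- → run C
t=5: L0/L1/L2 = CDG/-/- → run C
t=6: L0/L1/L2 = CDG/-/- → run C
t=7: L0/L1/L2 = CDG/-/- → run C
t=8: L0/L1/L2 = DGH/C/- → run D
t=9: L0/L1/L2 = DGH/C/- → run D
t=10: L0/L1/L2 = GH/C/- → run G
t=11: L0/L1/L2 = GH/C/- → run G
t=12: L0/L1/L2 = GH/C/- → run G
t=13: L0/L1/L2 = GH/C/- → run G
t=14: L0/L1/L2 = H/C/- → run H
t=15: L0/L1/L2 = H/C/- → run H
t=16: L0/L1/L2 = H/C/- → run H
t=17: L0/L1/L2 = H/C/- → run H
t=18: L0/L1/L2 = -/CH/- → run C
t=19: L0/L1/L2 = -/CH/- → run C
t=20: L0/L1/L2 = -/H/- → run H
t=21: L0/L1/L2 = -/H/- → run H
t=22: L0/L1/L2 = -/H/- → run H
t=23: (idle)
t=24: (idle)
t=25: (idle)
t=26: (idle)
t=27: (idle)
t=28: (idle)
t=29: (idle)
t=30: (idle)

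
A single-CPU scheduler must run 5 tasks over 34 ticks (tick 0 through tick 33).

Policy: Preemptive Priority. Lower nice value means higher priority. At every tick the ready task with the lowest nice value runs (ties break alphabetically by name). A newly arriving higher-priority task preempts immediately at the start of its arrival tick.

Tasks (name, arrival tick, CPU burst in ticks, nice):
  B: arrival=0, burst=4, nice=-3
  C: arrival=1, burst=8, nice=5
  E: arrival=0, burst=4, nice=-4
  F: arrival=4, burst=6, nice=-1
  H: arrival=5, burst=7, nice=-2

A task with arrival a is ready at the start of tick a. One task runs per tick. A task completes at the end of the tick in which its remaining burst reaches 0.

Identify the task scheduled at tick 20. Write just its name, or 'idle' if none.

t=0: ready={B,E} → run E
t=1: ready={B,C,E} → run E
t=2: ready={B,C,E} → run E
t=3: ready={B,C,E} → run E
t=4: ready={B,C,F} → run B
t=5: ready={B,C,F,H} → run B
t=6: ready={B,C,F,H} → run B
t=7: ready={B,C,F,H} → run B
t=8: ready={C,F,H} → run H
t=9: ready={C,F,H} → run H
t=10: ready={C,F,H} → run H
t=11: ready={C,F,H} → run H
t=12: ready={C,F,H} → run H
t=13: ready={C,F,H} → run H
t=14: ready={C,F,H} → run H
t=15: ready={C,F} → run F
t=16: ready={C,F} → run F
t=17: ready={C,F} → run F
t=18: ready={C,F} → run F
t=19: ready={C,F} → run F
t=20: ready={C,F} → run F
t=21: ready={C} → run C
t=22: ready={C} → run C
t=23: ready={C} → run C
t=24: ready={C} → run C
t=25: ready={C} → run C
t=26: ready={C} → run C
t=27: ready={C} → run C
t=28: ready={C} → run C
t=29: (idle)
t=30: (idle)
t=31: (idle)
t=32: (idle)
t=33: (idle)

running at tick 20 = F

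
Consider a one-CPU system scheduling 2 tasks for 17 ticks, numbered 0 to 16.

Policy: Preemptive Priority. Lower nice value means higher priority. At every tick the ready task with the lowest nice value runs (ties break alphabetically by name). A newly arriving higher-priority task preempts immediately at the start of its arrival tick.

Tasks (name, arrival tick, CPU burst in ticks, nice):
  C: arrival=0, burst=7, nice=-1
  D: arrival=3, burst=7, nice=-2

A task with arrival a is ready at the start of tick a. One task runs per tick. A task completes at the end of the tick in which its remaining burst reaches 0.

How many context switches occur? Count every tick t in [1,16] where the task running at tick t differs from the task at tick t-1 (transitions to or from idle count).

context switches = 3

t=0: ready={C} → run C
t=1: ready={C} → run C
t=2: ready={C} → run C
t=3: ready={C,D} → run D
t=4: ready={C,D} → run D
t=5: ready={C,D} → run D
t=6: ready={C,D} → run D
t=7: ready={C,D} → run D
t=8: ready={C,D} → run D
t=9: ready={C,D} → run D
t=10: ready={C} → run C
t=11: ready={C} → run C
t=12: ready={C} → run C
t=13: ready={C} → run C
t=14: (idle)
t=15: (idle)
t=16: (idle)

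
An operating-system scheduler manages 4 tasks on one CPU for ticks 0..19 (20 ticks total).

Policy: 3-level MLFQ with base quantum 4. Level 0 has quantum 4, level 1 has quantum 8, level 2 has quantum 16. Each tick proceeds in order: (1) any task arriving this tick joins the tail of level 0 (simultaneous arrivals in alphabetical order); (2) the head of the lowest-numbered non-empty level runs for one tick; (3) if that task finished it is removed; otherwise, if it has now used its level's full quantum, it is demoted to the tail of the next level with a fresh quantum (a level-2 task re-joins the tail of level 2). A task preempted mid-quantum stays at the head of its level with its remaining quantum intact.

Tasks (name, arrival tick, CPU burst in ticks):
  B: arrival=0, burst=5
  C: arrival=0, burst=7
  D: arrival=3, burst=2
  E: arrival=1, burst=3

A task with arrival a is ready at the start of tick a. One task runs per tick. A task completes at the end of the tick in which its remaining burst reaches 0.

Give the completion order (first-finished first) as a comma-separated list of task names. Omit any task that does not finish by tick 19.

t=0: L0/L1/L2 = BC/-/- → run B
t=1: L0/L1/L2 = BCE/-/- → run B
t=2: L0/L1/L2 = BCE/-/- → run B
t=3: L0/L1/L2 = BCED/-/- → run B
t=4: L0/L1/L2 = CED/B/- → run C
t=5: L0/L1/L2 = CED/B/- → run C
t=6: L0/L1/L2 = CED/B/- → run C
t=7: L0/L1/L2 = CED/B/- → run C
t=8: L0/L1/L2 = ED/BC/- → run E
t=9: L0/L1/L2 = ED/BC/- → run E
t=10: L0/L1/L2 = ED/BC/- → run E
t=11: L0/L1/L2 = D/BC/- → run D
t=12: L0/L1/L2 = D/BC/- → run D
t=13: L0/L1/L2 = -/BC/- → run B
t=14: L0/L1/L2 = -/C/- → run C
t=15: L0/L1/L2 = -/C/- → run C
t=16: L0/L1/L2 = -/C/- → run C
t=17: (idle)
t=18: (idle)
t=19: (idle)

completion order = E, D, B, C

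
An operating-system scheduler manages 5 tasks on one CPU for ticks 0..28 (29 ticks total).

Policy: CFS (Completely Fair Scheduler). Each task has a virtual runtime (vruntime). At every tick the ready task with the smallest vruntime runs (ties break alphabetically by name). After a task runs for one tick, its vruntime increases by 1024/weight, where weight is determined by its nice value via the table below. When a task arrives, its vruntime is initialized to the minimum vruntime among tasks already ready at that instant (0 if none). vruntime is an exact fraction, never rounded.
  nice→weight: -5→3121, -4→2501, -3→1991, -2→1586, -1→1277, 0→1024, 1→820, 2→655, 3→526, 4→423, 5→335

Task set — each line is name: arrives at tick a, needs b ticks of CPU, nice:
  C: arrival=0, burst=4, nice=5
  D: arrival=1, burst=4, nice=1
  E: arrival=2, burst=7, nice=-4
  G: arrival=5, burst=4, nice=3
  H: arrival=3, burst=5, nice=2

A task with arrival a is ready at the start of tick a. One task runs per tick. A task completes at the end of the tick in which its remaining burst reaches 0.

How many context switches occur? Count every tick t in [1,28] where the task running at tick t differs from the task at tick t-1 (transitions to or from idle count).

context switches = 21

t=0: vr[C=0] → run C
t=1: vr[C=1024/335 D=1024/335] → run C
t=2: vr[C=2048/335 D=1024/335 E=1024/335] → run D
t=3: vr[C=2048/335 D=59136/13735 E=1024/335 H=1024/335] → run E
t=4: vr[C=2048/335 D=59136/13735 E=2904064/837835 H=1024/335] → run H
t=5: vr[C=2048/335 D=59136/13735 E=2904064/837835 G=2904064/837835 H=202752/43885] → run E
t=6: vr[C=2048/335 D=59136/13735 E=3247104/837835 G=2904064/837835 H=202752/43885] → run G
t=7: vr[C=2048/335 D=59136/13735 E=3247104/837835 G=1192740352/220350605 H=202752/43885] → run E
t=8: vr[C=2048/335 D=59136/13735 E=3590144/837835 G=1192740352/220350605 H=202752/43885] → run E
t=9: vr[C=2048/335 D=59136/13735 E=3933184/837835 G=1192740352/220350605 H=202752/43885] → run D
t=10: vr[C=2048/335 D=76288/13735 E=3933184/837835 G=1192740352/220350605 H=202752/43885] → run H
t=11: vr[C=2048/335 D=76288/13735 E=3933184/837835 G=1192740352/220350605 H=54272/8777] → run E
t=12: vr[C=2048/335 D=76288/13735 E=4276224/837835 G=1192740352/220350605 H=54272/8777] → run E
t=13: vr[C=2048/335 D=76288/13735 E=4619264/837835 G=1192740352/220350605 H=54272/8777] → run G
t=14: vr[C=2048/335 D=76288/13735 E=4619264/837835 G=1621711872/220350605 H=54272/8777] → run E
t=15: vr[C=2048/335 D=76288/13735 G=1621711872/220350605 H=54272/8777] → run D
t=16: vr[C=2048/335 D=18688/2747 G=1621711872/220350605 H=54272/8777] → run C
t=17: vr[C=3072/335 D=18688/2747 G=1621711872/220350605 H=54272/8777] → run H
t=18: vr[C=3072/335 D=18688/2747 G=1621711872/220350605 H=339968/43885] → run D
t=19: vr[C=3072/335 G=1621711872/220350605 H=339968/43885] → run G
t=20: vr[C=3072/335 G=2050683392/220350605 H=339968/43885] → run H
t=21: vr[C=3072/335 G=2050683392/220350605 H=408576/43885] → run C
t=22: vr[G=2050683392/220350605 H=408576/43885] → run G
t=23: vr[H=408576/43885] → run H
t=24: (idle)
t=25: (idle)
t=26: (idle)
t=27: (idle)
t=28: (idle)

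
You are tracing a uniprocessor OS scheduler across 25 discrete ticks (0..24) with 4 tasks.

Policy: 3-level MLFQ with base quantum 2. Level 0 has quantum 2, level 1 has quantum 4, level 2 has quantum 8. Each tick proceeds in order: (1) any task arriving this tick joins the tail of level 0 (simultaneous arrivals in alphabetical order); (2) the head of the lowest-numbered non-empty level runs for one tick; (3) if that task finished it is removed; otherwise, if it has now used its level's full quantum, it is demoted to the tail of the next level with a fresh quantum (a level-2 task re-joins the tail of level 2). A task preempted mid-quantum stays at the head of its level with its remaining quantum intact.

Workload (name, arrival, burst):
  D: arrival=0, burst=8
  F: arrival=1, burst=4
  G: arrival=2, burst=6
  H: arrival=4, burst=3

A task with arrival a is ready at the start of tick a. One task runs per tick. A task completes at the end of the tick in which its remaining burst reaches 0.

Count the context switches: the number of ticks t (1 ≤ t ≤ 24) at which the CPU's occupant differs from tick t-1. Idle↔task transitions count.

context switches = 9

t=0: L0/L1/L2 = D/-/- → run D
t=1: L0/L1/L2 = DF/-/- → run D
t=2: L0/L1/L2 = FG/D/- → run F
t=3: L0/L1/L2 = FG/D/- → run F
t=4: L0/L1/L2 = GH/DF/- → run G
t=5: L0/L1/L2 = GH/DF/- → run G
t=6: L0/L1/L2 = H/DFG/- → run H
t=7: L0/L1/L2 = H/DFG/- → run H
t=8: L0/L1/L2 = -/DFGH/- → run D
t=9: L0/L1/L2 = -/DFGH/- → run D
t=10: L0/L1/L2 = -/DFGH/- → run D
t=11: L0/L1/L2 = -/DFGH/- → run D
t=12: L0/L1/L2 = -/FGH/D → run F
t=13: L0/L1/L2 = -/FGH/D → run F
t=14: L0/L1/L2 = -/GH/D → run G
t=15: L0/L1/L2 = -/GH/D → run G
t=16: L0/L1/L2 = -/GH/D → run G
t=17: L0/L1/L2 = -/GH/D → run G
t=18: L0/L1/L2 = -/H/D → run H
t=19: L0/L1/L2 = -/-/D → run D
t=20: L0/L1/L2 = -/-/D → run D
t=21: (idle)
t=22: (idle)
t=23: (idle)
t=24: (idle)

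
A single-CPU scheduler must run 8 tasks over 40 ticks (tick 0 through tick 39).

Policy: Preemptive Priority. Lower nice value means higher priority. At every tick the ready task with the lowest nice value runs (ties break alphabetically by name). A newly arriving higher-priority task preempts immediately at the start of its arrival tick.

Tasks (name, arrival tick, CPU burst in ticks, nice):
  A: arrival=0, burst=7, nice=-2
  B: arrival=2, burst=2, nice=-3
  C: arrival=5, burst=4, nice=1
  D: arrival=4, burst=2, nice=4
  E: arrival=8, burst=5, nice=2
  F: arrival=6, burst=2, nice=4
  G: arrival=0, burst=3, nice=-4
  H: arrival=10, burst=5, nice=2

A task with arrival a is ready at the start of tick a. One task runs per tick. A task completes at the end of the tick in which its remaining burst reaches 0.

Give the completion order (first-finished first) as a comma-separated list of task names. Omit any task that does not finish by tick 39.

completion order = G, B, A, C, E, H, D, F

t=0: ready={A,G} → run G
t=1: ready={A,G} → run G
t=2: ready={A,B,G} → run G
t=3: ready={A,B} → run B
t=4: ready={A,B,D} → run B
t=5: ready={A,C,D} → run A
t=6: ready={A,C,D,F} → run A
t=7: ready={A,C,D,F} → run A
t=8: ready={A,C,D,E,F} → run A
t=9: ready={A,C,D,E,F} → run A
t=10: ready={A,C,D,E,F,H} → run A
t=11: ready={A,C,D,E,F,H} → run A
t=12: ready={C,D,E,F,H} → run C
t=13: ready={C,D,E,F,H} → run C
t=14: ready={C,D,E,F,H} → run C
t=15: ready={C,D,E,F,H} → run C
t=16: ready={D,E,F,H} → run E
t=17: ready={D,E,F,H} → run E
t=18: ready={D,E,F,H} → run E
t=19: ready={D,E,F,H} → run E
t=20: ready={D,E,F,H} → run E
t=21: ready={D,F,H} → run H
t=22: ready={D,F,H} → run H
t=23: ready={D,F,H} → run H
t=24: ready={D,F,H} → run H
t=25: ready={D,F,H} → run H
t=26: ready={D,F} → run D
t=27: ready={D,F} → run D
t=28: ready={F} → run F
t=29: ready={F} → run F
t=30: (idle)
t=31: (idle)
t=32: (idle)
t=33: (idle)
t=34: (idle)
t=35: (idle)
t=36: (idle)
t=37: (idle)
t=38: (idle)
t=39: (idle)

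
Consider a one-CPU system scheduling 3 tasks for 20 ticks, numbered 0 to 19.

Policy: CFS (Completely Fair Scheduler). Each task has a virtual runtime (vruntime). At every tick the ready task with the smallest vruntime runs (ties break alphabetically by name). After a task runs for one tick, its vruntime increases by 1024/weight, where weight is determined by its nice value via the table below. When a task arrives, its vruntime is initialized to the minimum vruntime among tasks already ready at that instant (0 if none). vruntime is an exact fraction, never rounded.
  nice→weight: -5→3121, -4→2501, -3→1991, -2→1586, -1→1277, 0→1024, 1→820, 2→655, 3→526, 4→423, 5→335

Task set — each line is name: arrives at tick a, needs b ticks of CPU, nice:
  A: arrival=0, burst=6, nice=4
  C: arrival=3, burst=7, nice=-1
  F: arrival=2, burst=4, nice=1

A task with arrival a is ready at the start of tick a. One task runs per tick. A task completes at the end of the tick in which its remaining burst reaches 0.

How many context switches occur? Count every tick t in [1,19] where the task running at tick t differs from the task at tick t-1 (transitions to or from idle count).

t=0: vr[A=0] → run A
t=1: vr[A=1024/423] → run A
t=2: vr[A=2048/423 F=2048/423] → run A
t=3: vr[A=1024/141 C=2048/423 F=2048/423] → run C
t=4: vr[A=1024/141 C=3048448/540171 F=2048/423] → run F
t=5: vr[A=1024/141 C=3048448/540171 F=528128/86715] → run C
t=6: vr[A=1024/141 C=3481600/540171 F=528128/86715] → run F
t=7: vr[A=1024/141 C=3481600/540171 F=636416/86715] → run C
t=8: vr[A=1024/141 C=3914752/540171 F=636416/86715] → run C
t=9: vr[A=1024/141 C=4347904/540171 F=636416/86715] → run A
t=10: vr[A=4096/423 C=4347904/540171 F=636416/86715] → run F
t=11: vr[A=4096/423 C=4347904/540171 F=744704/86715] → run C
t=12: vr[A=4096/423 C=4781056/540171 F=744704/86715] → run F
t=13: vr[A=4096/423 C=4781056/540171] → run C
t=14: vr[A=4096/423 C=5214208/540171] → run C
t=15: vr[A=4096/423] → run A
t=16: vr[A=5120/423] → run A
t=17: (idle)
t=18: (idle)
t=19: (idle)

context switches = 12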